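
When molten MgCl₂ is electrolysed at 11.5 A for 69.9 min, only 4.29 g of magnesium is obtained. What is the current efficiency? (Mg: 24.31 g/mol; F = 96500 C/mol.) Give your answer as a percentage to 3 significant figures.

Q = 11.5 × 4194 = 48230 C
n(e⁻) = 48230 / 96500 = 0.4998 mol
Mg²⁺ + 2e⁻ → Mg, so theoretical n(Mg) = 0.2499 mol → 6.075 g
Efficiency = 4.29 / 6.075 = 0.7062 = 70.6%

70.6%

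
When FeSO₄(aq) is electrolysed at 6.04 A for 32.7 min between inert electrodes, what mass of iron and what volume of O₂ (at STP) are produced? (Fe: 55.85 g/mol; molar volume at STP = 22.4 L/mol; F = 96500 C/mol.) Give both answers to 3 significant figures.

3.43 g Fe; 0.688 L O₂

Q = 6.04 × 1962 = 11850 C; n(e⁻) = 11850 / 96500 = 0.1228 mol
Cathode: Fe²⁺ + 2e⁻ → Fe → n(Fe) = 0.1228/2 = 0.06140 mol → 3.43 g
Anode: 2H₂O → O₂ + 4H⁺ + 4e⁻ → n(O₂) = 0.1228/4 = 0.03070 mol → 0.688 L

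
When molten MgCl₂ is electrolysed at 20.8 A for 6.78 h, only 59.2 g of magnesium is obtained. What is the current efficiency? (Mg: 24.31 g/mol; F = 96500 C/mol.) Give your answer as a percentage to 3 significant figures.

92.6%

Q = 20.8 × 24408 = 5.077×10^5 C
n(e⁻) = 5.077×10^5 / 96500 = 5.261 mol
Mg²⁺ + 2e⁻ → Mg, so theoretical n(Mg) = 2.631 mol → 63.96 g
Efficiency = 59.2 / 63.96 = 0.9256 = 92.6%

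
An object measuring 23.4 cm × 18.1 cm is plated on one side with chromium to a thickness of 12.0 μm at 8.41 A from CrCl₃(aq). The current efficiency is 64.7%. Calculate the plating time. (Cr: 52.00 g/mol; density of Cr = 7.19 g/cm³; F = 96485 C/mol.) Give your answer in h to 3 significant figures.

1.04 h

Plated area = 23.4 × 18.1 = 423.5 cm²
Volume = 423.5 × 12.0×10⁻⁴ cm = 0.5082 cm³
m(Cr) = 0.5082 × 7.19 = 3.654 g
n(Cr) = 3.654 / 52.00 = 0.07027 mol; n(e⁻) = 3 × 0.07027 = 0.2108 mol
Q = 0.2108 × 96485 / 0.647 = 31440 C
t = 31440 / 8.41 = 3738 s = 1.04 h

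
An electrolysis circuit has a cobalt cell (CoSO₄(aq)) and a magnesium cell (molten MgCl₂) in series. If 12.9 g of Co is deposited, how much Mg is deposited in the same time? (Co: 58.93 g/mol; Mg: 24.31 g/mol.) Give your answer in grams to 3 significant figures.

n(Co) = 12.9 / 58.93 = 0.2189 mol
Co²⁺ + 2e⁻ → Co, so n(e⁻) = 2 × 0.2189 = 0.4378 mol
In series, the same 0.4378 mol of electrons flows through the second cell.
Mg²⁺ + 2e⁻ → Mg, so n(Mg) = 0.4378 / 2 = 0.2189 mol
m(Mg) = 0.2189 × 24.31 = 5.32 g

5.32 g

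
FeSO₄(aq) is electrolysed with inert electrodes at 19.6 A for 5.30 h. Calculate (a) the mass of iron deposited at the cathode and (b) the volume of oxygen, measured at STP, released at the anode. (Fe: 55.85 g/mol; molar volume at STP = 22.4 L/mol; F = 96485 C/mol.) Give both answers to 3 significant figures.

Q = 19.6 × 19080 = 3.740×10^5 C; n(e⁻) = 3.740×10^5 / 96485 = 3.876 mol
Cathode: Fe²⁺ + 2e⁻ → Fe → n(Fe) = 3.876/2 = 1.938 mol → 108 g
Anode: 2H₂O → O₂ + 4H⁺ + 4e⁻ → n(O₂) = 3.876/4 = 0.9690 mol → 21.7 L

108 g Fe; 21.7 L O₂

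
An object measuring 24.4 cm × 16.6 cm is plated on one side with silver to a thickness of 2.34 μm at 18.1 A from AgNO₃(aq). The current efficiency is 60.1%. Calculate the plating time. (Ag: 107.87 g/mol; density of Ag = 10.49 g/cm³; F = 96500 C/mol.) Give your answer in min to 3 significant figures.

Plated area = 24.4 × 16.6 = 405.0 cm²
Volume = 405.0 × 2.34×10⁻⁴ cm = 0.09477 cm³
m(Ag) = 0.09477 × 10.49 = 0.9941 g
n(Ag) = 0.9941 / 107.87 = 0.009216 mol; n(e⁻) = 0.009216 mol
Q = 0.009216 × 96500 / 0.601 = 1480 C
t = 1480 / 18.1 = 81.77 s = 1.36 min

1.36 min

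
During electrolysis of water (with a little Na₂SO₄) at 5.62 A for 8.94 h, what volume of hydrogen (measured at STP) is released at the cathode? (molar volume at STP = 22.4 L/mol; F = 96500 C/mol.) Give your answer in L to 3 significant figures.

21.0 L

Charge passed = 5.62 × 32184 = 1.809×10^5 C
n(e⁻) = 1.809×10^5 / 96500 = 1.875 mol
2H⁺ + 2e⁻ → H₂, so n(H₂) = 1.875 / 2 = 0.9375 mol
V = 0.9375 × 22.4 = 21.00 L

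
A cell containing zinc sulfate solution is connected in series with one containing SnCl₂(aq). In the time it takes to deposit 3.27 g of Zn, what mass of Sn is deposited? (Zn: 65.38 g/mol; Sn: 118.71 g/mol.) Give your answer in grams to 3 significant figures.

n(Zn) = 3.27 / 65.38 = 0.05002 mol
Zn²⁺ + 2e⁻ → Zn, so n(e⁻) = 2 × 0.05002 = 0.1000 mol
The cells are in series, so the same charge (and hence the same n(e⁻) = 0.1000 mol) passes through both.
Sn²⁺ + 2e⁻ → Sn, so n(Sn) = 0.1000 / 2 = 0.05000 mol
m(Sn) = 0.05000 × 118.71 = 5.94 g

5.94 g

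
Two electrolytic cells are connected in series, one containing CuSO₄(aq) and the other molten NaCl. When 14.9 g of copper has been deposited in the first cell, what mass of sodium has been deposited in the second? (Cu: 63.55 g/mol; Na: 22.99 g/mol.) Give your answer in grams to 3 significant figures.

n(Cu) = 14.9 / 63.55 = 0.2345 mol
Cu²⁺ + 2e⁻ → Cu, so n(e⁻) = 2 × 0.2345 = 0.4690 mol
In series, the same 0.4690 mol of electrons flows through the second cell.
Na⁺ + e⁻ → Na, so n(Na) = 0.4690 mol
m(Na) = 0.4690 × 22.99 = 10.8 g

10.8 g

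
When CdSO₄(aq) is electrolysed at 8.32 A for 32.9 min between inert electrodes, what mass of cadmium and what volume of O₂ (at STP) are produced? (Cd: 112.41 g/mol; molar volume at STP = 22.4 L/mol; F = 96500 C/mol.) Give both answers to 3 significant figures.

Q = 8.32 × 1974 = 16420 C; n(e⁻) = 16420 / 96500 = 0.1702 mol
Cathode: Cd²⁺ + 2e⁻ → Cd → n(Cd) = 0.1702/2 = 0.08510 mol → 9.57 g
Anode: 2H₂O → O₂ + 4H⁺ + 4e⁻ → n(O₂) = 0.1702/4 = 0.04255 mol → 0.953 L

9.57 g Cd; 0.953 L O₂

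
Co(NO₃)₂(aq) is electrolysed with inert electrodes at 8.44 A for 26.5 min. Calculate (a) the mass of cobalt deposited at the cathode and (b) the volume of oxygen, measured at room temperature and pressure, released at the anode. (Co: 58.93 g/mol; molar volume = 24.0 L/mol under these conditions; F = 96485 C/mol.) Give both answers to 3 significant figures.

4.10 g Co; 0.835 L O₂

Q = 8.44 × 1590 = 13420 C; n(e⁻) = 13420 / 96485 = 0.1391 mol
Cathode: Co²⁺ + 2e⁻ → Co → n(Co) = 0.1391/2 = 0.06955 mol → 4.10 g
Anode: 2H₂O → O₂ + 4H⁺ + 4e⁻ → n(O₂) = 0.1391/4 = 0.03478 mol → 0.835 L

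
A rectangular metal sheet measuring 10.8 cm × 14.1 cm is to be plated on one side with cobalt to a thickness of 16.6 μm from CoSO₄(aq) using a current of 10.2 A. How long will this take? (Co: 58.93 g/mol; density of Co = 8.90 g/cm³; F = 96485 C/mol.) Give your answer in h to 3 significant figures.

Plated area = 10.8 × 14.1 = 152.3 cm²
Volume = 152.3 × 16.6×10⁻⁴ cm = 0.2528 cm³
m(Co) = 0.2528 × 8.90 = 2.250 g
n(Co) = 2.250 / 58.93 = 0.03818 mol; n(e⁻) = 2 × 0.03818 = 0.07636 mol
Q = 0.07636 × 96485 = 7368 C
t = 7368 / 10.2 = 722.4 s = 0.201 h

0.201 h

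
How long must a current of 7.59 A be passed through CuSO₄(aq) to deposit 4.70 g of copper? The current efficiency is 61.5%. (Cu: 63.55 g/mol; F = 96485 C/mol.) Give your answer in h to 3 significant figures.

0.849 h

n(Cu) = 4.70 / 63.55 = 0.07396 mol
Cu²⁺ + 2e⁻ → Cu, so n(e⁻) = 2 × 0.07396 = 0.1479 mol
Q = 0.1479 × 96485 / 0.615 = 23200 C
t = Q / I = 23200 / 7.59 = 3057 s = 0.849 h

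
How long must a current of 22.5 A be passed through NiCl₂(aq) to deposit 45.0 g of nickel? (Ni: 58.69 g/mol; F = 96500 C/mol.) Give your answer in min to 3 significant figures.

110 min

n(Ni) = 45.0 / 58.69 = 0.7667 mol
Ni²⁺ + 2e⁻ → Ni, so n(e⁻) = 2 × 0.7667 = 1.533 mol
Q = 1.533 × 96500 = 1.479×10^5 C
t = Q / I = 1.479×10^5 / 22.5 = 6573 s = 110 min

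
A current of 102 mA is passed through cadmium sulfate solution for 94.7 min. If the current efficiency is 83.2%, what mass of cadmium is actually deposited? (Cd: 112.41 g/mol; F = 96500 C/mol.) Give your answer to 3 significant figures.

Q = 0.102 × 5682 = 579.6 C
n(e⁻) = 579.6 / 96500 = 0.006006 mol
Cd²⁺ + 2e⁻ → Cd, so theoretical m(Cd) = 0.003003 × 112.41 = 0.3376 g
Actual mass = 83.2% × 0.3376 = 0.281 g

0.281 g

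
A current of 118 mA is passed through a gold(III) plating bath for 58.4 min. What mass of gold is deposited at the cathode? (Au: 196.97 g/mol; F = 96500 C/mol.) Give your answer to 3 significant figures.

Charge passed = 0.118 × 3504 = 413.5 C
Moles of electrons = 413.5 / 96500 = 0.004285 mol
Au³⁺ + 3e⁻ → Au, so n(Au) = 0.004285 / 3 = 0.001428 mol
m = 0.001428 × 196.97 = 0.281 g

0.281 g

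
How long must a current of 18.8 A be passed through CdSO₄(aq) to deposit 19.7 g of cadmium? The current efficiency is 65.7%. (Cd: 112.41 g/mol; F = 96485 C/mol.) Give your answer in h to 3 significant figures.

0.761 h

n(Cd) = 19.7 / 112.41 = 0.1753 mol
Cd²⁺ + 2e⁻ → Cd, so n(e⁻) = 2 × 0.1753 = 0.3506 mol
Q = 0.3506 × 96485 / 0.657 = 51490 C
t = Q / I = 51490 / 18.8 = 2739 s = 0.761 h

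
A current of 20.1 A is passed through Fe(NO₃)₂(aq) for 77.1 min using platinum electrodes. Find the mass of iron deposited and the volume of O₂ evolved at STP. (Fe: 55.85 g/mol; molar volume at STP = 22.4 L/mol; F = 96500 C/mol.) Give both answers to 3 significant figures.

Q = 20.1 × 4626 = 92980 C; n(e⁻) = 92980 / 96500 = 0.9635 mol
Cathode: Fe²⁺ + 2e⁻ → Fe → n(Fe) = 0.9635/2 = 0.4818 mol → 26.9 g
Anode: 2H₂O → O₂ + 4H⁺ + 4e⁻ → n(O₂) = 0.9635/4 = 0.2409 mol → 5.40 L

26.9 g Fe; 5.40 L O₂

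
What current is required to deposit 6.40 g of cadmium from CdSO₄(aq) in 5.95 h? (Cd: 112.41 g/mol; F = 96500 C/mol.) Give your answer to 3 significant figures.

n(Cd) = 6.40 / 112.41 = 0.05693 mol
Cd²⁺ + 2e⁻ → Cd, so n(e⁻) = 2 × 0.05693 = 0.1139 mol
Q = 0.1139 × 96500 = 10990 C
I = Q / t = 10990 / 21420 s = 0.513 A

0.513 A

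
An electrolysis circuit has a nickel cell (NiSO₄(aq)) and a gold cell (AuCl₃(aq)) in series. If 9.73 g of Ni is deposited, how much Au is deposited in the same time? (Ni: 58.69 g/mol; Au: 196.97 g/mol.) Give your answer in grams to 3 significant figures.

n(Ni) = 9.73 / 58.69 = 0.1658 mol
Ni²⁺ + 2e⁻ → Ni, so n(e⁻) = 2 × 0.1658 = 0.3316 mol
The cells are in series, so the same charge (and hence the same n(e⁻) = 0.3316 mol) passes through both.
Au³⁺ + 3e⁻ → Au, so n(Au) = 0.3316 / 3 = 0.1105 mol
m(Au) = 0.1105 × 196.97 = 21.8 g

21.8 g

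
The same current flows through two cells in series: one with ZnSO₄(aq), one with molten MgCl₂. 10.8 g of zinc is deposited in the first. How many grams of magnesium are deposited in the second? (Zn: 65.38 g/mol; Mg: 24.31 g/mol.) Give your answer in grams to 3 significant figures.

4.02 g

n(Zn) = 10.8 / 65.38 = 0.1652 mol
Zn²⁺ + 2e⁻ → Zn, so n(e⁻) = 2 × 0.1652 = 0.3304 mol
Since the cells are in series, n(e⁻) in the Mg cell is also 0.3304 mol.
Mg²⁺ + 2e⁻ → Mg, so n(Mg) = 0.3304 / 2 = 0.1652 mol
m(Mg) = 0.1652 × 24.31 = 4.02 g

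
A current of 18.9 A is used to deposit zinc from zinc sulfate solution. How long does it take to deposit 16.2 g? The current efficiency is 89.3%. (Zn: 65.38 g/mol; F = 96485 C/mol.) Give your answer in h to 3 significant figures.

0.787 h

n(Zn) = 16.2 / 65.38 = 0.2478 mol
Zn²⁺ + 2e⁻ → Zn, so n(e⁻) = 2 × 0.2478 = 0.4956 mol
Q = 0.4956 × 96485 / 0.893 = 53550 C
t = Q / I = 53550 / 18.9 = 2833 s = 0.787 h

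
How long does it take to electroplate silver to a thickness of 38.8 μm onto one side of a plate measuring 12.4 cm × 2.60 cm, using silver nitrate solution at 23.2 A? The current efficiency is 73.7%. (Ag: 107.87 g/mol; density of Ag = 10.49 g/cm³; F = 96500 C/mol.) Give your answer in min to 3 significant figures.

Plated area = 12.4 × 2.60 = 32.24 cm²
Volume = 32.24 × 38.8×10⁻⁴ cm = 0.1251 cm³
m(Ag) = 0.1251 × 10.49 = 1.312 g
n(Ag) = 1.312 / 107.87 = 0.01216 mol; n(e⁻) = 0.01216 mol
Q = 0.01216 × 96500 / 0.737 = 1592 C
t = 1592 / 23.2 = 68.62 s = 1.14 min

1.14 min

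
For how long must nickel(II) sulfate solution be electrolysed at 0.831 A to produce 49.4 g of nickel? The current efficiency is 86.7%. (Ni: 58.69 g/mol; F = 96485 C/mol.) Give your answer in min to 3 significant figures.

n(Ni) = 49.4 / 58.69 = 0.8417 mol
Ni²⁺ + 2e⁻ → Ni, so n(e⁻) = 2 × 0.8417 = 1.683 mol
Q = 1.683 × 96485 / 0.867 = 1.873×10^5 C
t = Q / I = 1.873×10^5 / 0.831 = 2.254×10^5 s = 3760 min

3760 min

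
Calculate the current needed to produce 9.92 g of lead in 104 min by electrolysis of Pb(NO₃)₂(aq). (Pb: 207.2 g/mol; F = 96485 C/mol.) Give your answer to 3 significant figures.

1.48 A

n(Pb) = 9.92 / 207.2 = 0.04788 mol
Pb²⁺ + 2e⁻ → Pb, so n(e⁻) = 2 × 0.04788 = 0.09576 mol
Q = 0.09576 × 96485 = 9239 C
I = Q / t = 9239 / 6240 s = 1.48 A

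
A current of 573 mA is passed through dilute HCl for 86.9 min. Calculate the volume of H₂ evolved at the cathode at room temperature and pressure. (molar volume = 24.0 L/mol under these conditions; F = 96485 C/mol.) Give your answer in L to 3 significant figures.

0.372 L

Q = It = 0.573 × 5214 = 2988 C
n(e⁻) = Q/F = 2988/96485 = 0.03097 mol
2H⁺ + 2e⁻ → H₂, so n(H₂) = 0.03097 / 2 = 0.01549 mol
V = 0.01549 × 24.0 = 0.3718 L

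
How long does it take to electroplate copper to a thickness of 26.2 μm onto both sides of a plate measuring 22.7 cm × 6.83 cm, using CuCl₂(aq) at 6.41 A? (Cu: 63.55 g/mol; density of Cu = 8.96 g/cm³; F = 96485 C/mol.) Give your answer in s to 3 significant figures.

3450 s

Plated area = 2 × 22.7 × 6.83 = 310.1 cm²
Volume = 310.1 × 26.2×10⁻⁴ cm = 0.8125 cm³
m(Cu) = 0.8125 × 8.96 = 7.280 g
n(Cu) = 7.280 / 63.55 = 0.1146 mol; n(e⁻) = 2 × 0.1146 = 0.2292 mol
Q = 0.2292 × 96485 = 22110 C
t = 22110 / 6.41 = 3449 s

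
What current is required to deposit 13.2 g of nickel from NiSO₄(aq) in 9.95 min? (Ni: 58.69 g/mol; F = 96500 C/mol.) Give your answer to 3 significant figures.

72.7 A

n(Ni) = 13.2 / 58.69 = 0.2249 mol
Ni²⁺ + 2e⁻ → Ni, so n(e⁻) = 2 × 0.2249 = 0.4498 mol
Q = 0.4498 × 96500 = 43410 C
I = Q / t = 43410 / 597 s = 72.7 A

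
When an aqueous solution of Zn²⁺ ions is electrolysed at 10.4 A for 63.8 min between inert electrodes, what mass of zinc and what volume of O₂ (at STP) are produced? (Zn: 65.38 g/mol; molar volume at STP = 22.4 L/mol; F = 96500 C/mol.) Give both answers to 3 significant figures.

13.5 g Zn; 2.31 L O₂

Q = 10.4 × 3828 = 39810 C; n(e⁻) = 39810 / 96500 = 0.4125 mol
Cathode: Zn²⁺ + 2e⁻ → Zn → n(Zn) = 0.4125/2 = 0.2063 mol → 13.5 g
Anode: 2H₂O → O₂ + 4H⁺ + 4e⁻ → n(O₂) = 0.4125/4 = 0.1031 mol → 2.31 L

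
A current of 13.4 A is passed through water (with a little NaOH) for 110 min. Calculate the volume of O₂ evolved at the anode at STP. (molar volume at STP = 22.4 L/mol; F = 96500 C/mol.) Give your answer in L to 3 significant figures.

5.13 L

Q = It = 13.4 × 6600 = 88440 C
Moles of electrons = 88440 / 96500 = 0.9165 mol
2H₂O → O₂ + 4H⁺ + 4e⁻, so n(O₂) = 0.9165 / 4 = 0.2291 mol
V = 0.2291 × 22.4 = 5.132 L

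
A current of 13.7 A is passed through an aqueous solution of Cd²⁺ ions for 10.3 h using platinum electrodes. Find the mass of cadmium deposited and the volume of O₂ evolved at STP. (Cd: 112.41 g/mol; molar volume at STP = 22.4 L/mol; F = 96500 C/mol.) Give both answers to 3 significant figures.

Q = 13.7 × 37080 = 5.080×10^5 C; n(e⁻) = 5.080×10^5 / 96500 = 5.264 mol
Cathode: Cd²⁺ + 2e⁻ → Cd → n(Cd) = 5.264/2 = 2.632 mol → 296 g
Anode: 2H₂O → O₂ + 4H⁺ + 4e⁻ → n(O₂) = 5.264/4 = 1.316 mol → 29.5 L

296 g Cd; 29.5 L O₂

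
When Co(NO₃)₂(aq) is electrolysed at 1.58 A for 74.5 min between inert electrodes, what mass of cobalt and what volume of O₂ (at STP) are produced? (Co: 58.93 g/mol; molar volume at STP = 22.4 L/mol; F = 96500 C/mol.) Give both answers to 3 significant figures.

Q = 1.58 × 4470 = 7063 C; n(e⁻) = 7063 / 96500 = 0.07319 mol
Cathode: Co²⁺ + 2e⁻ → Co → n(Co) = 0.07319/2 = 0.03660 mol → 2.16 g
Anode: 2H₂O → O₂ + 4H⁺ + 4e⁻ → n(O₂) = 0.07319/4 = 0.01830 mol → 0.410 L

2.16 g Co; 0.410 L O₂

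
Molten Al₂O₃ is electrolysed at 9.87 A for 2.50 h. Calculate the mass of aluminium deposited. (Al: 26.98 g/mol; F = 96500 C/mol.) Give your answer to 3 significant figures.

8.28 g

Q = It = 9.87 × 9000 = 88830 C
n(e⁻) = Q/F = 88830/96500 = 0.9205 mol
Al³⁺ + 3e⁻ → Al, so n(Al) = 0.9205 / 3 = 0.3068 mol
m = 0.3068 × 26.98 = 8.28 g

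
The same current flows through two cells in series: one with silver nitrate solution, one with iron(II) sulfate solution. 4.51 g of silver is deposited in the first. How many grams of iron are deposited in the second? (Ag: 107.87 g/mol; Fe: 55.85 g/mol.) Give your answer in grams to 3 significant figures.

1.17 g

n(Ag) = 4.51 / 107.87 = 0.04181 mol
Ag⁺ + e⁻ → Ag, so n(e⁻) = 0.04181 mol
The cells are in series, so the same charge (and hence the same n(e⁻) = 0.04181 mol) passes through both.
Fe²⁺ + 2e⁻ → Fe, so n(Fe) = 0.04181 / 2 = 0.02091 mol
m(Fe) = 0.02091 × 55.85 = 1.17 g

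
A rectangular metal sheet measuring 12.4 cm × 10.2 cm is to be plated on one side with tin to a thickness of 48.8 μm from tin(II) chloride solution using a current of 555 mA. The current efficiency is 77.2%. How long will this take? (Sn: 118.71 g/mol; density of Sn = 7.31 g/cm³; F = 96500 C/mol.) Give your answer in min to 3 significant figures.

285 min

Plated area = 12.4 × 10.2 = 126.5 cm²
Volume = 126.5 × 48.8×10⁻⁴ cm = 0.6173 cm³
m(Sn) = 0.6173 × 7.31 = 4.512 g
n(Sn) = 4.512 / 118.71 = 0.03801 mol; n(e⁻) = 2 × 0.03801 = 0.07602 mol
Q = 0.07602 × 96500 / 0.772 = 9503 C
t = 9503 / 0.555 = 17120 s = 285 min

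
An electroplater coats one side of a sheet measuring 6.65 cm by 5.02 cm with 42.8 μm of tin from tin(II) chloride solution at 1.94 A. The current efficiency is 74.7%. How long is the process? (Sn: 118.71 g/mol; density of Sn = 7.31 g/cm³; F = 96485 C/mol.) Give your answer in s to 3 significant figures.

Plated area = 6.65 × 5.02 = 33.38 cm²
Volume = 33.38 × 42.8×10⁻⁴ cm = 0.1429 cm³
m(Sn) = 0.1429 × 7.31 = 1.045 g
n(Sn) = 1.045 / 118.71 = 0.008803 mol; n(e⁻) = 2 × 0.008803 = 0.01761 mol
Q = 0.01761 × 96485 / 0.747 = 2275 C
t = 2275 / 1.94 = 1173 s

1170 s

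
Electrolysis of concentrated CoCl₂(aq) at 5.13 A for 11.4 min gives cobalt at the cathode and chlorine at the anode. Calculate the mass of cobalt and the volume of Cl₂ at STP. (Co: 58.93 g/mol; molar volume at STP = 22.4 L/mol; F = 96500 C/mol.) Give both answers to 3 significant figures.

Q = 5.13 × 684 = 3509 C; n(e⁻) = 3509 / 96500 = 0.03636 mol
Cathode: Co²⁺ + 2e⁻ → Co → n(Co) = 0.03636/2 = 0.01818 mol → 1.07 g
Anode: 2Cl⁻ → Cl₂ + 2e⁻ → n(Cl₂) = 0.03636/2 = 0.01818 mol → 0.407 L

1.07 g Co; 0.407 L Cl₂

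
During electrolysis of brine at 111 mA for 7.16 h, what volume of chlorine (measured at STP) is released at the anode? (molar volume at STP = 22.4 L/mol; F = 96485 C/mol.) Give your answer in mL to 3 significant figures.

332 mL

Charge passed = 0.111 × 25776 = 2861 C
n(e⁻) = Q/F = 2861/96485 = 0.02965 mol
2Cl⁻ → Cl₂ + 2e⁻, so n(Cl₂) = 0.02965 / 2 = 0.01483 mol
V = 0.01483 × 22.4 = 0.3322 L
= 332 mL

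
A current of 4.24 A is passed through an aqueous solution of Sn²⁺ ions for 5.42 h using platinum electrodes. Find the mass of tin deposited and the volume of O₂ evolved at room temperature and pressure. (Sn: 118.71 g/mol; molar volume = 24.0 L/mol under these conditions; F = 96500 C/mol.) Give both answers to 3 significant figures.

50.9 g Sn; 5.14 L O₂

Q = 4.24 × 19512 = 82730 C; n(e⁻) = 82730 / 96500 = 0.8573 mol
Cathode: Sn²⁺ + 2e⁻ → Sn → n(Sn) = 0.8573/2 = 0.4287 mol → 50.9 g
Anode: 2H₂O → O₂ + 4H⁺ + 4e⁻ → n(O₂) = 0.8573/4 = 0.2143 mol → 5.14 L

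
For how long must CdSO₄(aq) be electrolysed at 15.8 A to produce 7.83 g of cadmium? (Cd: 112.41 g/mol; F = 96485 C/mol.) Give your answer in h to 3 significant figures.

0.236 h

n(Cd) = 7.83 / 112.41 = 0.06966 mol
Cd²⁺ + 2e⁻ → Cd, so n(e⁻) = 2 × 0.06966 = 0.1393 mol
Q = 0.1393 × 96485 = 13440 C
t = Q / I = 13440 / 15.8 = 850.6 s = 0.236 h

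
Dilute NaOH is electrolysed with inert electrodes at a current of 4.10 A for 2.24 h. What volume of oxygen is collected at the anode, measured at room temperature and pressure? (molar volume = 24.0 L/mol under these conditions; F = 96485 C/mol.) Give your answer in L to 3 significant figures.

2.06 L

Q = 4.10 A × 8064 s = 33060 C
n(e⁻) = Q/F = 33060/96485 = 0.3426 mol
2H₂O → O₂ + 4H⁺ + 4e⁻, so n(O₂) = 0.3426 / 4 = 0.08565 mol
V = 0.08565 × 24.0 = 2.056 L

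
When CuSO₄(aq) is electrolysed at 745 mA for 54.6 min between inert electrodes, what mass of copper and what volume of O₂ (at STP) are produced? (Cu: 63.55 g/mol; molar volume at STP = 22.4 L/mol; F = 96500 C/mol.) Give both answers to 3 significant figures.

0.804 g Cu; 0.142 L O₂

Q = 0.745 × 3276 = 2441 C; n(e⁻) = 2441 / 96500 = 0.02530 mol
Cathode: Cu²⁺ + 2e⁻ → Cu → n(Cu) = 0.02530/2 = 0.01265 mol → 0.804 g
Anode: 2H₂O → O₂ + 4H⁺ + 4e⁻ → n(O₂) = 0.02530/4 = 0.006325 mol → 0.142 L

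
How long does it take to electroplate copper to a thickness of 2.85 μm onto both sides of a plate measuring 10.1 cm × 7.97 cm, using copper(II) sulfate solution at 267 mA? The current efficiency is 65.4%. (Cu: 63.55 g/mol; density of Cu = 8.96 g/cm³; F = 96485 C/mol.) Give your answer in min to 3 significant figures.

119 min

Plated area = 2 × 10.1 × 7.97 = 161.0 cm²
Volume = 161.0 × 2.85×10⁻⁴ cm = 0.04589 cm³
m(Cu) = 0.04589 × 8.96 = 0.4112 g
n(Cu) = 0.4112 / 63.55 = 0.006470 mol; n(e⁻) = 2 × 0.006470 = 0.01294 mol
Q = 0.01294 × 96485 / 0.654 = 1909 C
t = 1909 / 0.267 = 7150 s = 119 min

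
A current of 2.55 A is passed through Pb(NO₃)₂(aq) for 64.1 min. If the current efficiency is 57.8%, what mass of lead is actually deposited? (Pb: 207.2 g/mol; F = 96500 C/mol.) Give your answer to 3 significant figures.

6.09 g

Q = 2.55 × 3846 = 9807 C
n(e⁻) = 9807 / 96500 = 0.1016 mol
Pb²⁺ + 2e⁻ → Pb, so theoretical m(Pb) = 0.05080 × 207.2 = 10.53 g
Actual mass = 57.8% × 10.53 = 6.09 g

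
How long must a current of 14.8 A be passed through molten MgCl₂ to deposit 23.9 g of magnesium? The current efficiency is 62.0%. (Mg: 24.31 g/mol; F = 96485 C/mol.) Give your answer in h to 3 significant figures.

5.74 h

n(Mg) = 23.9 / 24.31 = 0.9831 mol
Mg²⁺ + 2e⁻ → Mg, so n(e⁻) = 2 × 0.9831 = 1.966 mol
Q = 1.966 × 96485 / 0.620 = 3.060×10^5 C
t = Q / I = 3.060×10^5 / 14.8 = 20680 s = 5.74 h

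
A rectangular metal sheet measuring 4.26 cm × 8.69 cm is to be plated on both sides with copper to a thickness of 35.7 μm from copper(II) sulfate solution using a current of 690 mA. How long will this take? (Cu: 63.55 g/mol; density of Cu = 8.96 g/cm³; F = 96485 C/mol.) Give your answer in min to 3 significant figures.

Plated area = 2 × 4.26 × 8.69 = 74.04 cm²
Volume = 74.04 × 35.7×10⁻⁴ cm = 0.2643 cm³
m(Cu) = 0.2643 × 8.96 = 2.368 g
n(Cu) = 2.368 / 63.55 = 0.03726 mol; n(e⁻) = 2 × 0.03726 = 0.07452 mol
Q = 0.07452 × 96485 = 7190 C
t = 7190 / 0.690 = 10420 s = 174 min

174 min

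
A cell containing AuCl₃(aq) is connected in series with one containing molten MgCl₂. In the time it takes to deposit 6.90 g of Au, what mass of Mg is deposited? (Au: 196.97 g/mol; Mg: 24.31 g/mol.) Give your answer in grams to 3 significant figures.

1.28 g

n(Au) = 6.90 / 196.97 = 0.03503 mol
Au³⁺ + 3e⁻ → Au, so n(e⁻) = 3 × 0.03503 = 0.1051 mol
Since the cells are in series, n(e⁻) in the Mg cell is also 0.1051 mol.
Mg²⁺ + 2e⁻ → Mg, so n(Mg) = 0.1051 / 2 = 0.05255 mol
m(Mg) = 0.05255 × 24.31 = 1.28 g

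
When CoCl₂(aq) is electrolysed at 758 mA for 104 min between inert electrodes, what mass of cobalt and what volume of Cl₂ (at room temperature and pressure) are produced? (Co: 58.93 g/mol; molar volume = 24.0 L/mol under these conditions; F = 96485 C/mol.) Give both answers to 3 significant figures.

1.44 g Co; 0.588 L Cl₂

Q = 0.758 × 6240 = 4730 C; n(e⁻) = 4730 / 96485 = 0.04902 mol
Cathode: Co²⁺ + 2e⁻ → Co → n(Co) = 0.04902/2 = 0.02451 mol → 1.44 g
Anode: 2Cl⁻ → Cl₂ + 2e⁻ → n(Cl₂) = 0.04902/2 = 0.02451 mol → 0.588 L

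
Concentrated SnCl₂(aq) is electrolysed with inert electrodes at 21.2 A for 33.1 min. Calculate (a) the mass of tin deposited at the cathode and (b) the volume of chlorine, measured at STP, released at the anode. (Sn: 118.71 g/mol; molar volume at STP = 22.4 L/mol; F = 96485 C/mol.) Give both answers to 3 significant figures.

Q = 21.2 × 1986 = 42100 C; n(e⁻) = 42100 / 96485 = 0.4363 mol
Cathode: Sn²⁺ + 2e⁻ → Sn → n(Sn) = 0.4363/2 = 0.2182 mol → 25.9 g
Anode: 2Cl⁻ → Cl₂ + 2e⁻ → n(Cl₂) = 0.4363/2 = 0.2182 mol → 4.89 L

25.9 g Sn; 4.89 L Cl₂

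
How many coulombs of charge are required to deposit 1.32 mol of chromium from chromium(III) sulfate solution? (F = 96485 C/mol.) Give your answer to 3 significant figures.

Cr³⁺ + 3e⁻ → Cr, so n(e⁻) = 3 × 1.32 = 3.960 mol
Q = 3.960 × 96485 = 3.821×10^5 C

3.82×10^5 C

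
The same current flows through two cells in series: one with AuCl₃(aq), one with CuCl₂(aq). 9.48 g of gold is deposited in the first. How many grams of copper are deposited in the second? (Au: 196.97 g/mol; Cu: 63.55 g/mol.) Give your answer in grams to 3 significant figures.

4.59 g

n(Au) = 9.48 / 196.97 = 0.04813 mol
Au³⁺ + 3e⁻ → Au, so n(e⁻) = 3 × 0.04813 = 0.1444 mol
Same current for the same time ⇒ same n(e⁻) = 0.1444 mol in both cells.
Cu²⁺ + 2e⁻ → Cu, so n(Cu) = 0.1444 / 2 = 0.07220 mol
m(Cu) = 0.07220 × 63.55 = 4.59 g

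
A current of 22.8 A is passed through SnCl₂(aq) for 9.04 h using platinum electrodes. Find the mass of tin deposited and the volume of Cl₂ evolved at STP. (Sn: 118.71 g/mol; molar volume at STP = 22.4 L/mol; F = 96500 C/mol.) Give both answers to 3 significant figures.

456 g Sn; 86.1 L Cl₂

Q = 22.8 × 32544 = 7.420×10^5 C; n(e⁻) = 7.420×10^5 / 96500 = 7.689 mol
Cathode: Sn²⁺ + 2e⁻ → Sn → n(Sn) = 7.689/2 = 3.845 mol → 456 g
Anode: 2Cl⁻ → Cl₂ + 2e⁻ → n(Cl₂) = 7.689/2 = 3.845 mol → 86.1 L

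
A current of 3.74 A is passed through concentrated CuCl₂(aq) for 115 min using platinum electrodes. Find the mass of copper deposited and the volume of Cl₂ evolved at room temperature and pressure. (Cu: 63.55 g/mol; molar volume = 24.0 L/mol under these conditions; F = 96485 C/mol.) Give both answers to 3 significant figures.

Q = 3.74 × 6900 = 25810 C; n(e⁻) = 25810 / 96485 = 0.2675 mol
Cathode: Cu²⁺ + 2e⁻ → Cu → n(Cu) = 0.2675/2 = 0.1338 mol → 8.50 g
Anode: 2Cl⁻ → Cl₂ + 2e⁻ → n(Cl₂) = 0.2675/2 = 0.1338 mol → 3.21 L

8.50 g Cu; 3.21 L Cl₂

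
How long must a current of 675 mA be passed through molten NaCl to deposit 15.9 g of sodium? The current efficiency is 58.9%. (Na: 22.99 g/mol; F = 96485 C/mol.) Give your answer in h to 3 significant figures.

46.6 h

n(Na) = 15.9 / 22.99 = 0.6916 mol
Na⁺ + e⁻ → Na, so n(e⁻) = 0.6916 mol
Q = 0.6916 × 96485 / 0.589 = 1.133×10^5 C
t = Q / I = 1.133×10^5 / 0.675 = 1.679×10^5 s = 46.6 h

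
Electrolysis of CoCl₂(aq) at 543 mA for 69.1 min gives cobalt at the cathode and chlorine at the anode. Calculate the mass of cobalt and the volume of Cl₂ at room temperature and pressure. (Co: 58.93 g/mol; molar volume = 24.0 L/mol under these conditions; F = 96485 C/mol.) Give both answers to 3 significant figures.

0.688 g Co; 0.280 L Cl₂

Q = 0.543 × 4146 = 2251 C; n(e⁻) = 2251 / 96485 = 0.02333 mol
Cathode: Co²⁺ + 2e⁻ → Co → n(Co) = 0.02333/2 = 0.01167 mol → 0.688 g
Anode: 2Cl⁻ → Cl₂ + 2e⁻ → n(Cl₂) = 0.02333/2 = 0.01167 mol → 0.280 L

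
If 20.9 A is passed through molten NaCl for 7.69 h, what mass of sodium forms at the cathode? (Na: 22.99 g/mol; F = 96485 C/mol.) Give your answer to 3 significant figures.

Q = It = 20.9 × 27684 = 5.786×10^5 C
n(e⁻) = 5.786×10^5 / 96485 = 5.997 mol
Na⁺ + e⁻ → Na, so n(Na) = 5.997 mol
m = 5.997 × 22.99 = 138 g

138 g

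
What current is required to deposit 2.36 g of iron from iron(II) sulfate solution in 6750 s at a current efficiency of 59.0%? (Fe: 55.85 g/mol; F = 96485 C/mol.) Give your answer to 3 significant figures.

2.05 A

n(Fe) = 2.36 / 55.85 = 0.04226 mol
Fe²⁺ + 2e⁻ → Fe, so n(e⁻) = 2 × 0.04226 = 0.08452 mol
Q = 0.08452 × 96485 / 0.590 = 13820 C
I = Q / t = 13820 / 6750 s = 2.05 A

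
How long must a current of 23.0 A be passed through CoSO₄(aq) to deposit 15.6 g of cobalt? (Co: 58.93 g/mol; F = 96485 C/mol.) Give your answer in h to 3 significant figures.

0.617 h

n(Co) = 15.6 / 58.93 = 0.2647 mol
Co²⁺ + 2e⁻ → Co, so n(e⁻) = 2 × 0.2647 = 0.5294 mol
Q = 0.5294 × 96485 = 51080 C
t = Q / I = 51080 / 23.0 = 2221 s = 0.617 h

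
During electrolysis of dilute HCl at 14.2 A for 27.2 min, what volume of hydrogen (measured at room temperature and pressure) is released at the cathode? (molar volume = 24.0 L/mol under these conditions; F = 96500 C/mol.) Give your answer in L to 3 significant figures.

2.88 L

Q = 14.2 A × 1632 s = 23170 C
Moles of electrons = 23170 / 96500 = 0.2401 mol
2H⁺ + 2e⁻ → H₂, so n(H₂) = 0.2401 / 2 = 0.1201 mol
V = 0.1201 × 24.0 = 2.882 L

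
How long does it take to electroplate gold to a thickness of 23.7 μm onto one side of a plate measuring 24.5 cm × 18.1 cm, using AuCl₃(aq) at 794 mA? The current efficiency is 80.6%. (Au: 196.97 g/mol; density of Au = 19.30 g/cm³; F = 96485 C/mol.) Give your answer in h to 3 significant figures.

Plated area = 24.5 × 18.1 = 443.5 cm²
Volume = 443.5 × 23.7×10⁻⁴ cm = 1.051 cm³
m(Au) = 1.051 × 19.30 = 20.28 g
n(Au) = 20.28 / 196.97 = 0.1030 mol; n(e⁻) = 3 × 0.1030 = 0.3090 mol
Q = 0.3090 × 96485 / 0.806 = 36990 C
t = 36990 / 0.794 = 46590 s = 12.9 h

12.9 h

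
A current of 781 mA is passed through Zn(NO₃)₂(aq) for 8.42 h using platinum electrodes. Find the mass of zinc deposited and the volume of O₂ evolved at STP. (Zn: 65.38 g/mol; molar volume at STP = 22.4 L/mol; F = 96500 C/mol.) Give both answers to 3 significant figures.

8.02 g Zn; 1.37 L O₂

Q = 0.781 × 30312 = 23670 C; n(e⁻) = 23670 / 96500 = 0.2453 mol
Cathode: Zn²⁺ + 2e⁻ → Zn → n(Zn) = 0.2453/2 = 0.1227 mol → 8.02 g
Anode: 2H₂O → O₂ + 4H⁺ + 4e⁻ → n(O₂) = 0.2453/4 = 0.06133 mol → 1.37 L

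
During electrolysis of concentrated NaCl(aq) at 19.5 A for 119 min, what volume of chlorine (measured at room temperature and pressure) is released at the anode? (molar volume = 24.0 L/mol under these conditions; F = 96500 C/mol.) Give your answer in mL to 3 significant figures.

17300 mL

Q = It = 19.5 × 7140 = 1.392×10^5 C
Moles of electrons = 1.392×10^5 / 96500 = 1.442 mol
2Cl⁻ → Cl₂ + 2e⁻, so n(Cl₂) = 1.442 / 2 = 0.7210 mol
V = 0.7210 × 24.0 = 17.30 L
= 17300 mL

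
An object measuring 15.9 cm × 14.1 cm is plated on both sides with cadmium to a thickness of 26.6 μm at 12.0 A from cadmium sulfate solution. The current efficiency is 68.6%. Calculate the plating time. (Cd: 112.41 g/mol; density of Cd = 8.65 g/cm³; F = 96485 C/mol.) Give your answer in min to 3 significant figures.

Plated area = 2 × 15.9 × 14.1 = 448.4 cm²
Volume = 448.4 × 26.6×10⁻⁴ cm = 1.193 cm³
m(Cd) = 1.193 × 8.65 = 10.32 g
n(Cd) = 10.32 / 112.41 = 0.09181 mol; n(e⁻) = 2 × 0.09181 = 0.1836 mol
Q = 0.1836 × 96485 / 0.686 = 25820 C
t = 25820 / 12.0 = 2152 s = 35.9 min

35.9 min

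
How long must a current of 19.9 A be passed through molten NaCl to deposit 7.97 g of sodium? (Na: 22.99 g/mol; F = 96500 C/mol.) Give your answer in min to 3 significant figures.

28.0 min

n(Na) = 7.97 / 22.99 = 0.3467 mol
Na⁺ + e⁻ → Na, so n(e⁻) = 0.3467 mol
Q = 0.3467 × 96500 = 33460 C
t = Q / I = 33460 / 19.9 = 1681 s = 28.0 min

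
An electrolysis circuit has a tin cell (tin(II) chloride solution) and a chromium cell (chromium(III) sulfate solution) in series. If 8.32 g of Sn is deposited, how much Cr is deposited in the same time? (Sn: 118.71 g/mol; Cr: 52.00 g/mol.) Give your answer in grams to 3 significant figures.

n(Sn) = 8.32 / 118.71 = 0.07009 mol
Sn²⁺ + 2e⁻ → Sn, so n(e⁻) = 2 × 0.07009 = 0.1402 mol
Same current for the same time ⇒ same n(e⁻) = 0.1402 mol in both cells.
Cr³⁺ + 3e⁻ → Cr, so n(Cr) = 0.1402 / 3 = 0.04673 mol
m(Cr) = 0.04673 × 52.00 = 2.43 g

2.43 g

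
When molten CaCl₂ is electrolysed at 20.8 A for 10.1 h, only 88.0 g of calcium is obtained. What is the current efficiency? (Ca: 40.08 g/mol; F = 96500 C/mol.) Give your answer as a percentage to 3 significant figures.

Q = 20.8 × 36360 = 7.563×10^5 C
n(e⁻) = 7.563×10^5 / 96500 = 7.837 mol
Ca²⁺ + 2e⁻ → Ca, so theoretical n(Ca) = 3.919 mol → 157.1 g
Efficiency = 88.0 / 157.1 = 0.5602 = 56.0%

56.0%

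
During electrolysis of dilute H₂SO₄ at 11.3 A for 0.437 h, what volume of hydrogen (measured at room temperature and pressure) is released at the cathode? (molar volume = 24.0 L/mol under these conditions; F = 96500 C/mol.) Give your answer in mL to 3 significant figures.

2210 mL

Charge passed = 11.3 × 1573.2 = 17780 C
n(e⁻) = Q/F = 17780/96500 = 0.1842 mol
2H⁺ + 2e⁻ → H₂, so n(H₂) = 0.1842 / 2 = 0.09210 mol
V = 0.09210 × 24.0 = 2.210 L
= 2210 mL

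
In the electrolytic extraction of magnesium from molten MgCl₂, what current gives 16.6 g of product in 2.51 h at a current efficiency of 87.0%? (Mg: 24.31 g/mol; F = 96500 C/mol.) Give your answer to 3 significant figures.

n(Mg) = 16.6 / 24.31 = 0.6828 mol
Mg²⁺ + 2e⁻ → Mg, so n(e⁻) = 2 × 0.6828 = 1.366 mol
Q = 1.366 × 96500 / 0.870 = 1.515×10^5 C
I = Q / t = 1.515×10^5 / 9036 s = 16.8 A

16.8 A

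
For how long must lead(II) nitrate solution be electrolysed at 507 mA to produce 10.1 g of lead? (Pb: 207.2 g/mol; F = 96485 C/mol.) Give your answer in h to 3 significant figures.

5.15 h

n(Pb) = 10.1 / 207.2 = 0.04875 mol
Pb²⁺ + 2e⁻ → Pb, so n(e⁻) = 2 × 0.04875 = 0.09750 mol
Q = 0.09750 × 96485 = 9407 C
t = Q / I = 9407 / 0.507 = 18550 s = 5.15 h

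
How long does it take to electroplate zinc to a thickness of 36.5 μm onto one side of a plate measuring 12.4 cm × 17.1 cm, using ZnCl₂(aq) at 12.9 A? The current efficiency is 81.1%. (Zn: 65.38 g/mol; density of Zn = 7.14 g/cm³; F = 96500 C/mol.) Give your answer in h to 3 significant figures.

Plated area = 12.4 × 17.1 = 212.0 cm²
Volume = 212.0 × 36.5×10⁻⁴ cm = 0.7738 cm³
m(Zn) = 0.7738 × 7.14 = 5.525 g
n(Zn) = 5.525 / 65.38 = 0.08451 mol; n(e⁻) = 2 × 0.08451 = 0.1690 mol
Q = 0.1690 × 96500 / 0.811 = 20110 C
t = 20110 / 12.9 = 1559 s = 0.433 h

0.433 h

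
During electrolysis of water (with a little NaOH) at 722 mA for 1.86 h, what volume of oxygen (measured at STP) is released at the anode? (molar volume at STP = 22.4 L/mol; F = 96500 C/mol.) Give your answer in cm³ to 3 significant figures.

Q = 0.722 A × 6696 s = 4835 C
n(e⁻) = 4835 / 96500 = 0.05010 mol
2H₂O → O₂ + 4H⁺ + 4e⁻, so n(O₂) = 0.05010 / 4 = 0.01253 mol
V = 0.01253 × 22.4 = 0.2807 L
= 281 cm³

281 cm³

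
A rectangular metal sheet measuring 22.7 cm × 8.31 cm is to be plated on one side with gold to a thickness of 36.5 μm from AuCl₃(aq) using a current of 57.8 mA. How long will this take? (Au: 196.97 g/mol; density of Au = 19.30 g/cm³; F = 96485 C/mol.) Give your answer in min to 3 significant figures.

5630 min

Plated area = 22.7 × 8.31 = 188.6 cm²
Volume = 188.6 × 36.5×10⁻⁴ cm = 0.6884 cm³
m(Au) = 0.6884 × 19.30 = 13.29 g
n(Au) = 13.29 / 196.97 = 0.06747 mol; n(e⁻) = 3 × 0.06747 = 0.2024 mol
Q = 0.2024 × 96485 = 19530 C
t = 19530 / 0.0578 = 3.379×10^5 s = 5630 min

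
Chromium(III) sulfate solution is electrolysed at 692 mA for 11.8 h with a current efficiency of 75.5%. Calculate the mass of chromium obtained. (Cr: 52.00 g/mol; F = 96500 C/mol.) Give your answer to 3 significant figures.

Q = 0.692 × 42480 = 29400 C
n(e⁻) = 29400 / 96500 = 0.3047 mol
Cr³⁺ + 3e⁻ → Cr, so theoretical m(Cr) = 0.1016 × 52.00 = 5.283 g
Actual mass = 75.5% × 5.283 = 3.99 g

3.99 g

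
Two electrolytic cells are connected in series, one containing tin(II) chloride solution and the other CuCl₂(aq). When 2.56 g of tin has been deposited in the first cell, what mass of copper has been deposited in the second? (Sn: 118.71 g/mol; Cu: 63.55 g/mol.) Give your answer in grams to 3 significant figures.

n(Sn) = 2.56 / 118.71 = 0.02157 mol
Sn²⁺ + 2e⁻ → Sn, so n(e⁻) = 2 × 0.02157 = 0.04314 mol
The cells are in series, so the same charge (and hence the same n(e⁻) = 0.04314 mol) passes through both.
Cu²⁺ + 2e⁻ → Cu, so n(Cu) = 0.04314 / 2 = 0.02157 mol
m(Cu) = 0.02157 × 63.55 = 1.37 g

1.37 g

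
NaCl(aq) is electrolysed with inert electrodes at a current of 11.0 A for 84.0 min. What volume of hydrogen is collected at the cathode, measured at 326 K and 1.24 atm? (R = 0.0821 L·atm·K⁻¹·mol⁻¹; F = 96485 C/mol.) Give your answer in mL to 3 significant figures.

Q = It = 11.0 × 5040 = 55440 C
n(e⁻) = 55440 / 96485 = 0.5746 mol
2H⁺ + 2e⁻ → H₂, so n(H₂) = 0.5746 / 2 = 0.2873 mol
V = nRT/P = 0.2873 × 0.0821 × 326 / 1.24 = 6.201 L
= 6200 mL

6200 mL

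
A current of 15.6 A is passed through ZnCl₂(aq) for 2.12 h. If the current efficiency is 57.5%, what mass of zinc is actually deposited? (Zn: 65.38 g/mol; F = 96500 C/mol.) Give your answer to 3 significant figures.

Q = 15.6 × 7632 = 1.191×10^5 C
n(e⁻) = 1.191×10^5 / 96500 = 1.234 mol
Zn²⁺ + 2e⁻ → Zn, so theoretical m(Zn) = 0.6170 × 65.38 = 40.34 g
Actual mass = 57.5% × 40.34 = 23.2 g

23.2 g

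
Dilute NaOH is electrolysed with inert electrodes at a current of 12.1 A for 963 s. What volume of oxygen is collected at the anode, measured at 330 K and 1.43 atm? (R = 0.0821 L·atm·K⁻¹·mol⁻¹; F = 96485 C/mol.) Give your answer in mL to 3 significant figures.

Charge passed = 12.1 × 963 = 11650 C
n(e⁻) = 11650 / 96485 = 0.1207 mol
2H₂O → O₂ + 4H⁺ + 4e⁻, so n(O₂) = 0.1207 / 4 = 0.03018 mol
V = nRT/P = 0.03018 × 0.0821 × 330 / 1.43 = 0.5718 L
= 572 mL

572 mL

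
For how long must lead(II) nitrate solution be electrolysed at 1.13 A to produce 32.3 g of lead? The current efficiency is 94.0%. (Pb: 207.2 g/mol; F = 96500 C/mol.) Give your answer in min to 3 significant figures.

n(Pb) = 32.3 / 207.2 = 0.1559 mol
Pb²⁺ + 2e⁻ → Pb, so n(e⁻) = 2 × 0.1559 = 0.3118 mol
Q = 0.3118 × 96500 / 0.940 = 32010 C
t = Q / I = 32010 / 1.13 = 28330 s = 472 min

472 min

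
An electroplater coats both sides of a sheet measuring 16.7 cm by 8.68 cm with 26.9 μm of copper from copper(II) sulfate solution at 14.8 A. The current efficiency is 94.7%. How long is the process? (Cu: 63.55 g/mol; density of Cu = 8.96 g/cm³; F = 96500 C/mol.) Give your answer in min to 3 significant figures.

Plated area = 2 × 16.7 × 8.68 = 289.9 cm²
Volume = 289.9 × 26.9×10⁻⁴ cm = 0.7798 cm³
m(Cu) = 0.7798 × 8.96 = 6.987 g
n(Cu) = 6.987 / 63.55 = 0.1099 mol; n(e⁻) = 2 × 0.1099 = 0.2198 mol
Q = 0.2198 × 96500 / 0.947 = 22400 C
t = 22400 / 14.8 = 1514 s = 25.2 min

25.2 min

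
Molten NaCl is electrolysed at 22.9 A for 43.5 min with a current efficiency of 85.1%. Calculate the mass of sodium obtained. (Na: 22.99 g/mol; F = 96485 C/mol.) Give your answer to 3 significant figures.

Q = 22.9 × 2610 = 59770 C
n(e⁻) = 59770 / 96485 = 0.6195 mol
Na⁺ + e⁻ → Na, so theoretical m(Na) = 0.6195 × 22.99 = 14.24 g
Actual mass = 85.1% × 14.24 = 12.1 g

12.1 g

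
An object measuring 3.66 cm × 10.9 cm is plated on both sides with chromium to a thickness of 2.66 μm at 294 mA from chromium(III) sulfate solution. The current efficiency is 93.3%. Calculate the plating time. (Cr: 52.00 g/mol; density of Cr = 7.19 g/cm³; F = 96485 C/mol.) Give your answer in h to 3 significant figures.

Plated area = 2 × 3.66 × 10.9 = 79.79 cm²
Volume = 79.79 × 2.66×10⁻⁴ cm = 0.02122 cm³
m(Cr) = 0.02122 × 7.19 = 0.1526 g
n(Cr) = 0.1526 / 52.00 = 0.002935 mol; n(e⁻) = 3 × 0.002935 = 0.008805 mol
Q = 0.008805 × 96485 / 0.933 = 910.6 C
t = 910.6 / 0.294 = 3097 s = 0.860 h

0.860 h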